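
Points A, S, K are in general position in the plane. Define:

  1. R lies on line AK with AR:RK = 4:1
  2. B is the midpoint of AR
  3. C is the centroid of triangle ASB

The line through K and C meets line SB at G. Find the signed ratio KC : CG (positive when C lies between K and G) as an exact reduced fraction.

Set A = (0, 0), S = (1, 0), K = (0, 1); any affine frame gives the same invariant.
1. R lies on line AK with AR:RK = 4:1 ⇒ R = (0, 4/5)
2. B is the midpoint of AR ⇒ B = (0, 2/5)
3. C is the centroid of triangle ASB ⇒ C = (1/3, 2/15)
line KC meets SB at G = (3/11, 16/55)
C = K + t·(G−K) with t = 11/9, so KC:CG = 11/9:-2/9

KC:CG = -11/2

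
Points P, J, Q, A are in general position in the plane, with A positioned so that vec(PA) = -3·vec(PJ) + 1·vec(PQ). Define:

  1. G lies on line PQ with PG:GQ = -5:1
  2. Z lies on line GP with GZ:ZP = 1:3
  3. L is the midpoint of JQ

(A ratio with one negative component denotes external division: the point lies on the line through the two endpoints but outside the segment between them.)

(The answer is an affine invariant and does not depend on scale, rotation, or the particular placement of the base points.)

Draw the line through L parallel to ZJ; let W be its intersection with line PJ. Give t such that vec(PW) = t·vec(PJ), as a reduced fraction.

Set P = (0, 0), J = (1, 0), Q = (0, 1), A = (-3, 1); any affine frame gives the same invariant.
1. G lies on line PQ with PG:GQ = -5:1 ⇒ G = (0, 5/4)
2. Z lies on line GP with GZ:ZP = 1:3 ⇒ Z = (0, 15/16)
3. L is the midpoint of JQ ⇒ L = (1/2, 1/2)
through L parallel to ZJ: direction (1, -15/16); meets PJ at W = (31/30, 0)
W = P + t·(J−P) with t = 31/30

t = 31/30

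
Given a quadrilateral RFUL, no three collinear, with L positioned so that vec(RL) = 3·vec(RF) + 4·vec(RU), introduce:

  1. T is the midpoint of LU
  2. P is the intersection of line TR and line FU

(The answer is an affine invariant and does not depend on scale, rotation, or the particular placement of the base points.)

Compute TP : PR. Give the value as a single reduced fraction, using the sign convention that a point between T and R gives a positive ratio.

Set R = (0, 0), F = (1, 0), U = (0, 1), L = (3, 4); any affine frame gives the same invariant.
1. T is the midpoint of LU ⇒ T = (3/2, 5/2)
2. P is the intersection of line TR and line FU ⇒ P = (3/8, 5/8)
P = T + t·(R−T) with t = 3/4, so TP:PR = t:(1−t) = 3/4:1/4

TP:PR = 3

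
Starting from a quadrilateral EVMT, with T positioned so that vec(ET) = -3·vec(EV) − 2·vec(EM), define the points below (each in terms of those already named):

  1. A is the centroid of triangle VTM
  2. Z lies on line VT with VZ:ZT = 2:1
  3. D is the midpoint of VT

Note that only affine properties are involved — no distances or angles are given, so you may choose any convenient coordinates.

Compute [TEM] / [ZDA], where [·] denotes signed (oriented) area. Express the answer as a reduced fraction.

Assign E = (0, 0), V = (1, 0), M = (0, 1), T = (-3, -2) — the answer is frame-independent, so this choice is without loss of generality.
1. A is the centroid of triangle VTM ⇒ A = (-2/3, -1/3)
2. Z lies on line VT with VZ:ZT = 2:1 ⇒ Z = (-5/3, -4/3)
3. D is the midpoint of VT ⇒ D = (-1, -1)
2·[TEM] = 3, 2·[ZDA] = 1/3
[TEM]:[ZDA] = 3:1/3 = 9

[TEM]:[ZDA] = 9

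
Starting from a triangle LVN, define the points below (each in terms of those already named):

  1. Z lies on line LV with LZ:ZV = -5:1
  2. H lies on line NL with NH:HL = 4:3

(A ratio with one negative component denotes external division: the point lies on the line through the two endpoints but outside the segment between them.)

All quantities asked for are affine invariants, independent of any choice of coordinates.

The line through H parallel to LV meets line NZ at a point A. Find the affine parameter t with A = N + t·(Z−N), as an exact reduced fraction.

Choose coordinates L = (0, 0), V = (1, 0), N = (0, 1).
1. Z lies on line LV with LZ:ZV = -5:1 ⇒ Z = (5/4, 0)
2. H lies on line NL with NH:HL = 4:3 ⇒ H = (0, 3/7)
through H parallel to LV: direction (1, 0); meets NZ at A = (5/7, 3/7)
A = N + t·(Z−N) with t = 4/7

t = 4/7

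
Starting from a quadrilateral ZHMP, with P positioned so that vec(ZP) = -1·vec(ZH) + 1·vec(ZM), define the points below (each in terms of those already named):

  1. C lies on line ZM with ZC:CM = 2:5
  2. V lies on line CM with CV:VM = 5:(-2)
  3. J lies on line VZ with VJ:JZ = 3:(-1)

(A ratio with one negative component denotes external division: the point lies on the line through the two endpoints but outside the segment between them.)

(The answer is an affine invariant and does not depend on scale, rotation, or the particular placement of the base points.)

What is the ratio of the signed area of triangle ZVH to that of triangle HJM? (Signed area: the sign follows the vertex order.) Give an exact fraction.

[ZVH]:[HJM] = 62/73

Assign Z = (0, 0), H = (1, 0), M = (0, 1), P = (-1, 1) — the answer is frame-independent, so this choice is without loss of generality.
1. C lies on line ZM with ZC:CM = 2:5 ⇒ C = (0, 2/7)
2. V lies on line CM with CV:VM = 5:(-2) ⇒ V = (0, 31/21)
3. J lies on line VZ with VJ:JZ = 3:(-1) ⇒ J = (0, -31/42)
2·[ZVH] = -31/21, 2·[HJM] = -73/42
[ZVH]:[HJM] = -31/21:-73/42 = 62/73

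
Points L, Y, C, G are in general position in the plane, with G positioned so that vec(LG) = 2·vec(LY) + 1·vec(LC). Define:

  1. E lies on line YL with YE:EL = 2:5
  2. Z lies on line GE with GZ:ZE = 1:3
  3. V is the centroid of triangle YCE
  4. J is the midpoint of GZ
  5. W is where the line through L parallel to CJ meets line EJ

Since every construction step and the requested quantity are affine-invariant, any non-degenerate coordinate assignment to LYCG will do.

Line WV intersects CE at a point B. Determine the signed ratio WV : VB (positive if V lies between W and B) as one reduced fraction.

Set L = (0, 0), Y = (1, 0), C = (0, 1), G = (2, 1); any affine frame gives the same invariant.
1. E lies on line YL with YE:EL = 2:5 ⇒ E = (5/7, 0)
2. Z lies on line GE with GZ:ZE = 1:3 ⇒ Z = (47/28, 3/4)
3. V is the centroid of triangle YCE ⇒ V = (4/7, 1/3)
4. J is the midpoint of GZ ⇒ J = (103/56, 7/8)
5. W is where the line through L parallel to CJ meets line EJ ⇒ W = (515/784, -5/112)
line WV meets CE at B = (935/1519, 30/217)
V = W + t·(B−W) with t = 31/15, so WV:VB = 31/15:-16/15

WV:VB = -31/16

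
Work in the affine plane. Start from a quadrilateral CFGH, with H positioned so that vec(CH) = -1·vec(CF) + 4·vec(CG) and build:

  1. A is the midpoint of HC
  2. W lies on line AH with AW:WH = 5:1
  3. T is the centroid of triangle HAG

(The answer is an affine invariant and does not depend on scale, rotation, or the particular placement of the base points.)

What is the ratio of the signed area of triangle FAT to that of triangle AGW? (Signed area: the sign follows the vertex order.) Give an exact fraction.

Work in coordinates with C = (0, 0), F = (1, 0), G = (0, 1), H = (-1, 4).
1. A is the midpoint of HC ⇒ A = (-1/2, 2)
2. W lies on line AH with AW:WH = 5:1 ⇒ W = (-11/12, 11/3)
3. T is the centroid of triangle HAG ⇒ T = (-1/2, 7/3)
2·[FAT] = -1/2, 2·[AGW] = 5/12
[FAT]:[AGW] = -1/2:5/12 = -6/5

[FAT]:[AGW] = -6/5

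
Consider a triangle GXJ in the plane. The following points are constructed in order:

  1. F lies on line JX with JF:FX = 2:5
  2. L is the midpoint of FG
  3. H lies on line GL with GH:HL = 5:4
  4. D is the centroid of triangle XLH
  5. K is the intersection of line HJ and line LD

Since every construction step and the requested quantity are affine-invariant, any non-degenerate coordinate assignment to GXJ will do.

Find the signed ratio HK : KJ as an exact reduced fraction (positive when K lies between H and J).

Assign G = (0, 0), X = (1, 0), J = (0, 1) — the answer is frame-independent, so this choice is without loss of generality.
1. F lies on line JX with JF:FX = 2:5 ⇒ F = (2/7, 5/7)
2. L is the midpoint of FG ⇒ L = (1/7, 5/14)
3. H lies on line GL with GH:HL = 5:4 ⇒ H = (5/63, 25/126)
4. D is the centroid of triangle XLH ⇒ D = (11/27, 5/27)
5. K is the intersection of line HJ and line LD ⇒ K = (11/189, 779/1890)
K = H + t·(J−H) with t = 4/15, so HK:KJ = t:(1−t) = 4/15:11/15

HK:KJ = 4/11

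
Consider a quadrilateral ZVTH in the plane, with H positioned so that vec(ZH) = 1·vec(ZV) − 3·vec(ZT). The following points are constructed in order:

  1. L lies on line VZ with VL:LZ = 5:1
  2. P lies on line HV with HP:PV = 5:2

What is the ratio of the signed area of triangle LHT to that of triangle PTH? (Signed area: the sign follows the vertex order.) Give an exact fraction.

Work in coordinates with Z = (0, 0), V = (1, 0), T = (0, 1), H = (1, -3).
1. L lies on line VZ with VL:LZ = 5:1 ⇒ L = (1/6, 0)
2. P lies on line HV with HP:PV = 5:2 ⇒ P = (1, -6/7)
2·[LHT] = 1/3, 2·[PTH] = 15/7
[LHT]:[PTH] = 1/3:15/7 = 7/45

[LHT]:[PTH] = 7/45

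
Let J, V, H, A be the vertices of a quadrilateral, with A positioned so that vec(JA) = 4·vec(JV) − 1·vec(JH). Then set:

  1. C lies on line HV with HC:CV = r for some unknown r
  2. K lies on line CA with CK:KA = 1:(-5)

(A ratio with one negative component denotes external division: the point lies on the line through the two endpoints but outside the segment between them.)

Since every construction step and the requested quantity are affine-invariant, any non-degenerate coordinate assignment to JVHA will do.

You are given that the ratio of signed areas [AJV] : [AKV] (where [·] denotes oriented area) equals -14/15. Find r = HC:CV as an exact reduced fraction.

r = 4/3

Assign J = (0, 0), V = (1, 0), H = (0, 1), A = (4, -1) — the answer is frame-independent, so this choice is without loss of generality.
1. With HC:CV = r, write λ = r/(r+1) so C = H + λ·(V−H); C is affine-linear in λ
2. K lies on line CA with CK:KA = 1:(-5) ⇒ K is an affine combination of earlier points and hence also affine-linear in λ
Every point depending on C is an affine combination of C and λ-independent points, so each such coordinate is linear in λ; the λ² term in each signed area is a multiple of (V−H)×(V−H) = 0, so 2·[AJV] and 2·[AKV] are each linear in λ. Evaluating at λ=0 and λ=1:
  2·[AJV] = -1,   2·[AKV] = -5/2·λ + 5/2
So [AJV]:[AKV] = (-1) / (-5/2·λ + 5/2). Setting this equal to -14/15:
  -1 = -14/15·(-5/2·λ + 5/2)  ⇒  λ = 4/7
Then r = λ/(1−λ) = (4/7)/(3/7) = 4/3. Check: with r = 4/3, C = (4/7, 3/7) and [AJV]:[AKV] = -14/15 as required.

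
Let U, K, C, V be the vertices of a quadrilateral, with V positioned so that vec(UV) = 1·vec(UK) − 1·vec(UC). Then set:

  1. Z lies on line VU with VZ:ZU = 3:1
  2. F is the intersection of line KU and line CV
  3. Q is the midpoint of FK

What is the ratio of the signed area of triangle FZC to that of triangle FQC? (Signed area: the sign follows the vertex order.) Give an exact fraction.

Choose coordinates U = (0, 0), K = (1, 0), C = (0, 1), V = (1, -1).
1. Z lies on line VU with VZ:ZU = 3:1 ⇒ Z = (1/4, -1/4)
2. F is the intersection of line KU and line CV ⇒ F = (1/2, 0)
3. Q is the midpoint of FK ⇒ Q = (3/4, 0)
2·[FZC] = -3/8, 2·[FQC] = 1/4
[FZC]:[FQC] = -3/8:1/4 = -3/2

[FZC]:[FQC] = -3/2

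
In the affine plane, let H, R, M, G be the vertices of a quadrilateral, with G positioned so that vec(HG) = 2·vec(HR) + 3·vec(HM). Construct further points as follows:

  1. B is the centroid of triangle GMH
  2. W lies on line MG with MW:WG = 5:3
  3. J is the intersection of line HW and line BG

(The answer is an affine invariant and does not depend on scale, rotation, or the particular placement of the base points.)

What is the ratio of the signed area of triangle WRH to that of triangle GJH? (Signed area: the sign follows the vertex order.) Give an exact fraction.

[WRH]:[GJH] = -33/8

Work in coordinates with H = (0, 0), R = (1, 0), M = (0, 1), G = (2, 3).
1. B is the centroid of triangle GMH ⇒ B = (2/3, 4/3)
2. W lies on line MG with MW:WG = 5:3 ⇒ W = (5/4, 9/4)
3. J is the intersection of line HW and line BG ⇒ J = (10/11, 18/11)
2·[WRH] = -9/4, 2·[GJH] = 6/11
[WRH]:[GJH] = -9/4:6/11 = -33/8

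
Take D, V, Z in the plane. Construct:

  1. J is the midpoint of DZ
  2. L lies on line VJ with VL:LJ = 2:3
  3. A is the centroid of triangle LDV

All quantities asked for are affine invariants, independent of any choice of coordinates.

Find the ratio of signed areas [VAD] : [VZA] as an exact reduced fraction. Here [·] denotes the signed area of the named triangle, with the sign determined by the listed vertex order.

[VAD]:[VZA] = 1/6

Set D = (0, 0), V = (1, 0), Z = (0, 1); any affine frame gives the same invariant.
1. J is the midpoint of DZ ⇒ J = (0, 1/2)
2. L lies on line VJ with VL:LJ = 2:3 ⇒ L = (3/5, 1/5)
3. A is the centroid of triangle LDV ⇒ A = (8/15, 1/15)
2·[VAD] = 1/15, 2·[VZA] = 2/5
[VAD]:[VZA] = 1/15:2/5 = 1/6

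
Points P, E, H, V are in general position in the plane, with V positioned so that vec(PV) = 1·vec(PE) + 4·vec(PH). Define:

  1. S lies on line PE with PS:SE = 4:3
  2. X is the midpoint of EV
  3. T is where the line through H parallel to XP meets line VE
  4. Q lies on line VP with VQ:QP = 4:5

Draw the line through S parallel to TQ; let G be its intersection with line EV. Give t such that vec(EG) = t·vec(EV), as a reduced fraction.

Set P = (0, 0), E = (1, 0), H = (0, 1), V = (1, 4); any affine frame gives the same invariant.
1. S lies on line PE with PS:SE = 4:3 ⇒ S = (4/7, 0)
2. X is the midpoint of EV ⇒ X = (1, 2)
3. T is where the line through H parallel to XP meets line VE ⇒ T = (1, 3)
4. Q lies on line VP with VQ:QP = 4:5 ⇒ Q = (5/9, 20/9)
through S parallel to TQ: direction (-4/9, -7/9); meets EV at G = (1, 3/4)
G = E + t·(V−E) with t = 3/16

t = 3/16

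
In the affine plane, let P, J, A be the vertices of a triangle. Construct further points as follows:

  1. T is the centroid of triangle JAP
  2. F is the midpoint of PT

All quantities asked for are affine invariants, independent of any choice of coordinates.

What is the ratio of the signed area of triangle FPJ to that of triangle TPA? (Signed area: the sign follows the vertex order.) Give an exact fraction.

Set P = (0, 0), J = (1, 0), A = (0, 1); any affine frame gives the same invariant.
1. T is the centroid of triangle JAP ⇒ T = (1/3, 1/3)
2. F is the midpoint of PT ⇒ F = (1/6, 1/6)
2·[FPJ] = 1/6, 2·[TPA] = -1/3
[FPJ]:[TPA] = 1/6:-1/3 = -1/2

[FPJ]:[TPA] = -1/2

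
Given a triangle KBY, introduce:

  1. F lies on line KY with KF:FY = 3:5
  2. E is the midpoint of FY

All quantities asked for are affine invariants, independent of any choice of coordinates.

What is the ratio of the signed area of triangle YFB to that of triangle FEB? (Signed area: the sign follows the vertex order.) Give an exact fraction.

Choose coordinates K = (0, 0), B = (1, 0), Y = (0, 1).
1. F lies on line KY with KF:FY = 3:5 ⇒ F = (0, 3/8)
2. E is the midpoint of FY ⇒ E = (0, 11/16)
2·[YFB] = 5/8, 2·[FEB] = -5/16
[YFB]:[FEB] = 5/8:-5/16 = -2

[YFB]:[FEB] = -2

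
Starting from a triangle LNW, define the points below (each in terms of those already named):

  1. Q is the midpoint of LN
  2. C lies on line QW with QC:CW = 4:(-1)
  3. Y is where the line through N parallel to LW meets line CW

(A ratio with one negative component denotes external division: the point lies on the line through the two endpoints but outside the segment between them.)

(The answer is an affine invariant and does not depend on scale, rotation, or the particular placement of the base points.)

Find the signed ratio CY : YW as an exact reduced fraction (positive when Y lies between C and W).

CY:YW = -7/6

Set L = (0, 0), N = (1, 0), W = (0, 1); any affine frame gives the same invariant.
1. Q is the midpoint of LN ⇒ Q = (1/2, 0)
2. C lies on line QW with QC:CW = 4:(-1) ⇒ C = (-1/6, 4/3)
3. Y is where the line through N parallel to LW meets line CW ⇒ Y = (1, -1)
Y = C + t·(W−C) with t = 7, so CY:YW = t:(1−t) = 7:-6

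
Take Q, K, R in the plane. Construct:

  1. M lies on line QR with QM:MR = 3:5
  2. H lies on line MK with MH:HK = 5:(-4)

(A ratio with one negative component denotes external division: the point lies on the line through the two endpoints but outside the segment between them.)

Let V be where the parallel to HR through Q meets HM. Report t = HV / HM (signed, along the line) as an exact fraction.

Work in coordinates with Q = (0, 0), K = (1, 0), R = (0, 1).
1. M lies on line QR with QM:MR = 3:5 ⇒ M = (0, 3/8)
2. H lies on line MK with MH:HK = 5:(-4) ⇒ H = (5, -3/2)
through Q parallel to HR: direction (-5, 5/2); meets HM at V = (-3, 3/2)
V = H + t·(M−H) with t = 8/5

t = 8/5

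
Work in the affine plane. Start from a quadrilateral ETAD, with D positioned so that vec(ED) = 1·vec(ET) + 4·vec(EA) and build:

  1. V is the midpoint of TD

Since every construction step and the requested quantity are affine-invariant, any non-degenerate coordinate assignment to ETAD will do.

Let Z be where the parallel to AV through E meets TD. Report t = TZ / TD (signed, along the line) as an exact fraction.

Work in coordinates with E = (0, 0), T = (1, 0), A = (0, 1), D = (1, 4).
1. V is the midpoint of TD ⇒ V = (1, 2)
through E parallel to AV: direction (1, 1); meets TD at Z = (1, 1)
Z = T + t·(D−T) with t = 1/4

t = 1/4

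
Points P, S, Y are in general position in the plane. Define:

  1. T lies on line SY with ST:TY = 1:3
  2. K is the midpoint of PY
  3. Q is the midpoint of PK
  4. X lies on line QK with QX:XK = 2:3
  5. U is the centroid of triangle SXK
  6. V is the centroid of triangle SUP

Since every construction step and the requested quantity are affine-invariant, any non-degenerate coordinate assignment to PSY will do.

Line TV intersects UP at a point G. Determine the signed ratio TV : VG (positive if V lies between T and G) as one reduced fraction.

Work in coordinates with P = (0, 0), S = (1, 0), Y = (0, 1).
1. T lies on line SY with ST:TY = 1:3 ⇒ T = (3/4, 1/4)
2. K is the midpoint of PY ⇒ K = (0, 1/2)
3. Q is the midpoint of PK ⇒ Q = (0, 1/4)
4. X lies on line QK with QX:XK = 2:3 ⇒ X = (0, 7/20)
5. U is the centroid of triangle SXK ⇒ U = (1/3, 17/60)
6. V is the centroid of triangle SUP ⇒ V = (4/9, 17/180)
line TV meets UP at G = (-29/75, -493/1500)
V = T + t·(G−T) with t = 25/93, so TV:VG = 25/93:68/93

TV:VG = 25/68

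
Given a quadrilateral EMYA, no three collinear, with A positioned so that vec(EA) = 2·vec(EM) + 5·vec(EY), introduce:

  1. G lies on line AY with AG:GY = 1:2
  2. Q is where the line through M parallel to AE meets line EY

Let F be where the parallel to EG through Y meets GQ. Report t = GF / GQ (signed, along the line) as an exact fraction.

Assign E = (0, 0), M = (1, 0), Y = (0, 1), A = (2, 5) — the answer is frame-independent, so this choice is without loss of generality.
1. G lies on line AY with AG:GY = 1:2 ⇒ G = (4/3, 11/3)
2. Q is where the line through M parallel to AE meets line EY ⇒ Q = (0, -5/2)
through Y parallel to EG: direction (4/3, 11/3); meets GQ at F = (28/15, 92/15)
F = G + t·(Q−G) with t = -2/5

t = -2/5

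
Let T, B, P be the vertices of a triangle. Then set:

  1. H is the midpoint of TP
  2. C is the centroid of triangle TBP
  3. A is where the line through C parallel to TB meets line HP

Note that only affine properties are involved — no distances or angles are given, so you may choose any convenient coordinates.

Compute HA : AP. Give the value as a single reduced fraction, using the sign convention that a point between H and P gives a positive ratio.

Work in coordinates with T = (0, 0), B = (1, 0), P = (0, 1).
1. H is the midpoint of TP ⇒ H = (0, 1/2)
2. C is the centroid of triangle TBP ⇒ C = (1/3, 1/3)
3. A is where the line through C parallel to TB meets line HP ⇒ A = (0, 1/3)
A = H + t·(P−H) with t = -1/3, so HA:AP = t:(1−t) = -1/3:4/3

HA:AP = -1/4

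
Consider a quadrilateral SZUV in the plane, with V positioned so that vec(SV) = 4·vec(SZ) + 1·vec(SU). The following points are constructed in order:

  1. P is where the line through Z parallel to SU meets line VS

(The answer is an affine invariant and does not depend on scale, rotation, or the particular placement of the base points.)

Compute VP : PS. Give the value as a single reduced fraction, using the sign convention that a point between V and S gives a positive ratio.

VP:PS = 3

Choose coordinates S = (0, 0), Z = (1, 0), U = (0, 1), V = (4, 1).
1. P is where the line through Z parallel to SU meets line VS ⇒ P = (1, 1/4)
P = V + t·(S−V) with t = 3/4, so VP:PS = t:(1−t) = 3/4:1/4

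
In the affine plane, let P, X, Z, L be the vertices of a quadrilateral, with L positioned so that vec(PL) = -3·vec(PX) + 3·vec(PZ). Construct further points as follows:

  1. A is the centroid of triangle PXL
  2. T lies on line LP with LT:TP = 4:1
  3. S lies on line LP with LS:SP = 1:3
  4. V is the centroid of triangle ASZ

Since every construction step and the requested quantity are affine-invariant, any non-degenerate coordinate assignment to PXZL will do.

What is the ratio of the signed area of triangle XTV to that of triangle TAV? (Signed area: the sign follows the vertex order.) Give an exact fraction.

Assign P = (0, 0), X = (1, 0), Z = (0, 1), L = (-3, 3) — the answer is frame-independent, so this choice is without loss of generality.
1. A is the centroid of triangle PXL ⇒ A = (-2/3, 1)
2. T lies on line LP with LT:TP = 4:1 ⇒ T = (-3/5, 3/5)
3. S lies on line LP with LS:SP = 1:3 ⇒ S = (-9/4, 9/4)
4. V is the centroid of triangle ASZ ⇒ V = (-35/36, 17/12)
2·[XTV] = -13/12, 2·[TAV] = 17/180
[XTV]:[TAV] = -13/12:17/180 = -195/17

[XTV]:[TAV] = -195/17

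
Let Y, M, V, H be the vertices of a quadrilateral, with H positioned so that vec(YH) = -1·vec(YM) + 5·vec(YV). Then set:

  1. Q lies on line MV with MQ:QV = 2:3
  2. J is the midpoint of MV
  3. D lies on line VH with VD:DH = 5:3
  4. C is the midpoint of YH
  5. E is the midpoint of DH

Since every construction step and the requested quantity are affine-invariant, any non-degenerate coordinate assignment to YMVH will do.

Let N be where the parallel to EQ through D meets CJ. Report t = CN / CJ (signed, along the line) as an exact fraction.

Choose coordinates Y = (0, 0), M = (1, 0), V = (0, 1), H = (-1, 5).
1. Q lies on line MV with MQ:QV = 2:3 ⇒ Q = (3/5, 2/5)
2. J is the midpoint of MV ⇒ J = (1/2, 1/2)
3. D lies on line VH with VD:DH = 5:3 ⇒ D = (-5/8, 7/2)
4. C is the midpoint of YH ⇒ C = (-1/2, 5/2)
5. E is the midpoint of DH ⇒ E = (-13/16, 17/4)
through D parallel to EQ: direction (113/80, -77/20); meets CJ at N = (67/164, 28/41)
N = C + t·(J−C) with t = 149/164

t = 149/164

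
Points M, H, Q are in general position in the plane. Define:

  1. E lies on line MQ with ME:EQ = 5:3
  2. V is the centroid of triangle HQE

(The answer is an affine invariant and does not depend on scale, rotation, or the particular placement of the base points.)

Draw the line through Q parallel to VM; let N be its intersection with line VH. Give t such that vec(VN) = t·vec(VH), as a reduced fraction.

t = -8/13

Assign M = (0, 0), H = (1, 0), Q = (0, 1) — the answer is frame-independent, so this choice is without loss of generality.
1. E lies on line MQ with ME:EQ = 5:3 ⇒ E = (0, 5/8)
2. V is the centroid of triangle HQE ⇒ V = (1/3, 13/24)
through Q parallel to VM: direction (-1/3, -13/24); meets VH at N = (-1/13, 7/8)
N = V + t·(H−V) with t = -8/13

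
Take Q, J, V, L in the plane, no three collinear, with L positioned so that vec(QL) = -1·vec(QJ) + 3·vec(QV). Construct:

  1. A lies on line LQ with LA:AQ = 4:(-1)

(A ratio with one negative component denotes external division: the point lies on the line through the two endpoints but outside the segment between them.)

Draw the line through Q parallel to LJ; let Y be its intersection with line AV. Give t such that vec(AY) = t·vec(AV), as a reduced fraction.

Set Q = (0, 0), J = (1, 0), V = (0, 1), L = (-1, 3); any affine frame gives the same invariant.
1. A lies on line LQ with LA:AQ = 4:(-1) ⇒ A = (1/3, -1)
through Q parallel to LJ: direction (2, -3); meets AV at Y = (2/9, -1/3)
Y = A + t·(V−A) with t = 1/3

t = 1/3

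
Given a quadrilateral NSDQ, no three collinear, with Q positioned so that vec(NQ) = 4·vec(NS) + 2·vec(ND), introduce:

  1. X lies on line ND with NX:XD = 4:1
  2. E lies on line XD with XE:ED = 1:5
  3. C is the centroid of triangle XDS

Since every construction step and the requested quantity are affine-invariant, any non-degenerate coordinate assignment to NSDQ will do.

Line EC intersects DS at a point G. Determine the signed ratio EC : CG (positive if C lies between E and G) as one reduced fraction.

EC:CG = 3/2

Set N = (0, 0), S = (1, 0), D = (0, 1), Q = (4, 2); any affine frame gives the same invariant.
1. X lies on line ND with NX:XD = 4:1 ⇒ X = (0, 4/5)
2. E lies on line XD with XE:ED = 1:5 ⇒ E = (0, 5/6)
3. C is the centroid of triangle XDS ⇒ C = (1/3, 3/5)
line EC meets DS at G = (5/9, 4/9)
C = E + t·(G−E) with t = 3/5, so EC:CG = 3/5:2/5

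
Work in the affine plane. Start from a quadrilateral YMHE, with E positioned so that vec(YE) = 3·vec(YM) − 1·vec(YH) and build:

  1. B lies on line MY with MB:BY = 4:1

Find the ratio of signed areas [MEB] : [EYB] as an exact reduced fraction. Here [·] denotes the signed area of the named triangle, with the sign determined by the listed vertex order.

Choose coordinates Y = (0, 0), M = (1, 0), H = (0, 1), E = (3, -1).
1. B lies on line MY with MB:BY = 4:1 ⇒ B = (1/5, 0)
2·[MEB] = -4/5, 2·[EYB] = -1/5
[MEB]:[EYB] = -4/5:-1/5 = 4

[MEB]:[EYB] = 4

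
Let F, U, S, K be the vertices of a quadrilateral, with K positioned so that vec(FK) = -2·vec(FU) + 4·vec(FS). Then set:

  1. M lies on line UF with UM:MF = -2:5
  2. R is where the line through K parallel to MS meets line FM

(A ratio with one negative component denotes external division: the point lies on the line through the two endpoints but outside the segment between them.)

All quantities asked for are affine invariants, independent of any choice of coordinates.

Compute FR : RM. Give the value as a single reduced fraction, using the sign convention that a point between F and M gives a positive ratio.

Choose coordinates F = (0, 0), U = (1, 0), S = (0, 1), K = (-2, 4).
1. M lies on line UF with UM:MF = -2:5 ⇒ M = (5/3, 0)
2. R is where the line through K parallel to MS meets line FM ⇒ R = (14/3, 0)
R = F + t·(M−F) with t = 14/5, so FR:RM = t:(1−t) = 14/5:-9/5

FR:RM = -14/9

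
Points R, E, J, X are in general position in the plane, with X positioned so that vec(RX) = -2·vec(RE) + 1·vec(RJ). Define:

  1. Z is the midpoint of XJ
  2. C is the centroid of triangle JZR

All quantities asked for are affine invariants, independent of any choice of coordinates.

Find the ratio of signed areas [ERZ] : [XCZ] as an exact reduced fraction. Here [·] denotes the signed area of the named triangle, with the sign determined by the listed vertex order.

[ERZ]:[XCZ] = -3

Choose coordinates R = (0, 0), E = (1, 0), J = (0, 1), X = (-2, 1).
1. Z is the midpoint of XJ ⇒ Z = (-1, 1)
2. C is the centroid of triangle JZR ⇒ C = (-1/3, 2/3)
2·[ERZ] = -1, 2·[XCZ] = 1/3
[ERZ]:[XCZ] = -1:1/3 = -3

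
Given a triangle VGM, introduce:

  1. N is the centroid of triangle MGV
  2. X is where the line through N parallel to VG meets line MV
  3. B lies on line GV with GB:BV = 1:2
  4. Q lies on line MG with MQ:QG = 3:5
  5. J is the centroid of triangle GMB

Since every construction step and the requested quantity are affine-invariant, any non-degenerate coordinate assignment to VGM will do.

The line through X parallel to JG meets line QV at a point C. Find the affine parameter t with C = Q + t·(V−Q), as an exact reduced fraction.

Choose coordinates V = (0, 0), G = (1, 0), M = (0, 1).
1. N is the centroid of triangle MGV ⇒ N = (1/3, 1/3)
2. X is where the line through N parallel to VG meets line MV ⇒ X = (0, 1/3)
3. B lies on line GV with GB:BV = 1:2 ⇒ B = (2/3, 0)
4. Q lies on line MG with MQ:QG = 3:5 ⇒ Q = (3/8, 5/8)
5. J is the centroid of triangle GMB ⇒ J = (5/9, 1/3)
through X parallel to JG: direction (4/9, -1/3); meets QV at C = (4/29, 20/87)
C = Q + t·(V−Q) with t = 55/87

t = 55/87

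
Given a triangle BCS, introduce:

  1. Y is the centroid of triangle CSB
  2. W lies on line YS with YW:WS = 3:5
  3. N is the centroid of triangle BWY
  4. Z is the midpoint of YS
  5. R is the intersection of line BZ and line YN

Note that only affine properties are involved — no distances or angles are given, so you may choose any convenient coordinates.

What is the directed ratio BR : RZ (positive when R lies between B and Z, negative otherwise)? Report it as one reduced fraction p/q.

Assign B = (0, 0), C = (1, 0), S = (0, 1) — the answer is frame-independent, so this choice is without loss of generality.
1. Y is the centroid of triangle CSB ⇒ Y = (1/3, 1/3)
2. W lies on line YS with YW:WS = 3:5 ⇒ W = (5/24, 7/12)
3. N is the centroid of triangle BWY ⇒ N = (13/72, 11/36)
4. Z is the midpoint of YS ⇒ Z = (1/6, 2/3)
5. R is the intersection of line BZ and line YN ⇒ R = (1/14, 2/7)
R = B + t·(Z−B) with t = 3/7, so BR:RZ = t:(1−t) = 3/7:4/7

BR:RZ = 3/4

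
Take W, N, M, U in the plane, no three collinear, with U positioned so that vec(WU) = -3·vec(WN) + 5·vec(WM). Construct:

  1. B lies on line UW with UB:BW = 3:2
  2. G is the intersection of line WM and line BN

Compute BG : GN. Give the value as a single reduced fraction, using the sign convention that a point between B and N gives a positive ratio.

Assign W = (0, 0), N = (1, 0), M = (0, 1), U = (-3, 5) — the answer is frame-independent, so this choice is without loss of generality.
1. B lies on line UW with UB:BW = 3:2 ⇒ B = (-6/5, 2)
2. G is the intersection of line WM and line BN ⇒ G = (0, 10/11)
G = B + t·(N−B) with t = 6/11, so BG:GN = t:(1−t) = 6/11:5/11

BG:GN = 6/5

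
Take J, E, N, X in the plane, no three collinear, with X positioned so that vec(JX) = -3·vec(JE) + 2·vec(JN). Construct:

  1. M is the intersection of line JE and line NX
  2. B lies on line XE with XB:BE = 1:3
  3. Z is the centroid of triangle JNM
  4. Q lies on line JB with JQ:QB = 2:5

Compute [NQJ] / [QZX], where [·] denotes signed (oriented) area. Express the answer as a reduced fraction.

Choose coordinates J = (0, 0), E = (1, 0), N = (0, 1), X = (-3, 2).
1. M is the intersection of line JE and line NX ⇒ M = (3, 0)
2. B lies on line XE with XB:BE = 1:3 ⇒ B = (-2, 3/2)
3. Z is the centroid of triangle JNM ⇒ Z = (1, 1/3)
4. Q lies on line JB with JQ:QB = 2:5 ⇒ Q = (-4/7, 3/7)
2·[NQJ] = 4/7, 2·[QZX] = 47/21
[NQJ]:[QZX] = 4/7:47/21 = 12/47

[NQJ]:[QZX] = 12/47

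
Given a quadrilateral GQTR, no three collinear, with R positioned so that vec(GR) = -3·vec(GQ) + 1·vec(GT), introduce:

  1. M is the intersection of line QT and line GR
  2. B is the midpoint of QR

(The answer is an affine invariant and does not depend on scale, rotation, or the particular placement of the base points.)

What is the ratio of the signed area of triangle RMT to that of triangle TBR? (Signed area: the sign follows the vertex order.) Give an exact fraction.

[RMT]:[TBR] = -3

Choose coordinates G = (0, 0), Q = (1, 0), T = (0, 1), R = (-3, 1).
1. M is the intersection of line QT and line GR ⇒ M = (3/2, -1/2)
2. B is the midpoint of QR ⇒ B = (-1, 1/2)
2·[RMT] = 9/2, 2·[TBR] = -3/2
[RMT]:[TBR] = 9/2:-3/2 = -3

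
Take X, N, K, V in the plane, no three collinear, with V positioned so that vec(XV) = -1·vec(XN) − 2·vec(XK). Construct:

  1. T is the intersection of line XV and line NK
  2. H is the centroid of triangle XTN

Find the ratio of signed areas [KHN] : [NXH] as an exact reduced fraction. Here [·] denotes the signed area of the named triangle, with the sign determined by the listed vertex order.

[KHN]:[NXH] = -3/2

Choose coordinates X = (0, 0), N = (1, 0), K = (0, 1), V = (-1, -2).
1. T is the intersection of line XV and line NK ⇒ T = (1/3, 2/3)
2. H is the centroid of triangle XTN ⇒ H = (4/9, 2/9)
2·[KHN] = 1/3, 2·[NXH] = -2/9
[KHN]:[NXH] = 1/3:-2/9 = -3/2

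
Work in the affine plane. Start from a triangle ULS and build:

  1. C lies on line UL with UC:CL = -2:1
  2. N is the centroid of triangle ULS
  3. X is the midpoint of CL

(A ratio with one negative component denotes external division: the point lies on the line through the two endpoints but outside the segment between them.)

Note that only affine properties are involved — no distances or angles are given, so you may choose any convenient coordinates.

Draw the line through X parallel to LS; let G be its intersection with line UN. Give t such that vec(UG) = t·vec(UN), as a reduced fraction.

Assign U = (0, 0), L = (1, 0), S = (0, 1) — the answer is frame-independent, so this choice is without loss of generality.
1. C lies on line UL with UC:CL = -2:1 ⇒ C = (2, 0)
2. N is the centroid of triangle ULS ⇒ N = (1/3, 1/3)
3. X is the midpoint of CL ⇒ X = (3/2, 0)
through X parallel to LS: direction (-1, 1); meets UN at G = (3/4, 3/4)
G = U + t·(N−U) with t = 9/4

t = 9/4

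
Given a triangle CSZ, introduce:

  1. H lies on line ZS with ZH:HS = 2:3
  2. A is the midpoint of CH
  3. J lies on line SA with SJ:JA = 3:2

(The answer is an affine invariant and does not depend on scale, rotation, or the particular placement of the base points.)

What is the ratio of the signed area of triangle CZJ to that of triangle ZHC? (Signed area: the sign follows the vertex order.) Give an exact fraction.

[CZJ]:[ZHC] = 13/10

Assign C = (0, 0), S = (1, 0), Z = (0, 1) — the answer is frame-independent, so this choice is without loss of generality.
1. H lies on line ZS with ZH:HS = 2:3 ⇒ H = (2/5, 3/5)
2. A is the midpoint of CH ⇒ A = (1/5, 3/10)
3. J lies on line SA with SJ:JA = 3:2 ⇒ J = (13/25, 9/50)
2·[CZJ] = -13/25, 2·[ZHC] = -2/5
[CZJ]:[ZHC] = -13/25:-2/5 = 13/10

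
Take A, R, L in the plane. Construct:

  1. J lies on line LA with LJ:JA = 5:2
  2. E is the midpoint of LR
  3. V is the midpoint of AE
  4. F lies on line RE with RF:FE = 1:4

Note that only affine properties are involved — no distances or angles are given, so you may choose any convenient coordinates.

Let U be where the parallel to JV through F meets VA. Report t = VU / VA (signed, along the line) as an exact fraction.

t = 1/5

Choose coordinates A = (0, 0), R = (1, 0), L = (0, 1).
1. J lies on line LA with LJ:JA = 5:2 ⇒ J = (0, 2/7)
2. E is the midpoint of LR ⇒ E = (1/2, 1/2)
3. V is the midpoint of AE ⇒ V = (1/4, 1/4)
4. F lies on line RE with RF:FE = 1:4 ⇒ F = (9/10, 1/10)
through F parallel to JV: direction (1/4, -1/28); meets VA at U = (1/5, 1/5)
U = V + t·(A−V) with t = 1/5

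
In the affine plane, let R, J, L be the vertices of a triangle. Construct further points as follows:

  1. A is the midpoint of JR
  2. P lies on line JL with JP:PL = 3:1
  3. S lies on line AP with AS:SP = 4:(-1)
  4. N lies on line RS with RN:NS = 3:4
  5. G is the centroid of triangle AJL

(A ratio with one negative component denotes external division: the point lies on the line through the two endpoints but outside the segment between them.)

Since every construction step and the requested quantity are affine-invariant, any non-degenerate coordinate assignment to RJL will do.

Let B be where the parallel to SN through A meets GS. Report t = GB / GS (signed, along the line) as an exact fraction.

Set R = (0, 0), J = (1, 0), L = (0, 1); any affine frame gives the same invariant.
1. A is the midpoint of JR ⇒ A = (1/2, 0)
2. P lies on line JL with JP:PL = 3:1 ⇒ P = (1/4, 3/4)
3. S lies on line AP with AS:SP = 4:(-1) ⇒ S = (1/6, 1)
4. N lies on line RS with RN:NS = 3:4 ⇒ N = (1/14, 3/7)
5. G is the centroid of triangle AJL ⇒ G = (1/2, 1/3)
through A parallel to SN: direction (-2/21, -4/7); meets GS at B = (13/24, 1/4)
B = G + t·(S−G) with t = -1/8

t = -1/8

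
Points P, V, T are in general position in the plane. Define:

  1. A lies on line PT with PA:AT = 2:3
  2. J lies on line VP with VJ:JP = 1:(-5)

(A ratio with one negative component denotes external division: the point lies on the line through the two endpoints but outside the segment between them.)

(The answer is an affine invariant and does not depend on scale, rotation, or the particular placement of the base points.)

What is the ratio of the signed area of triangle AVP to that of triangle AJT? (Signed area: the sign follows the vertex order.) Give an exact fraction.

Work in coordinates with P = (0, 0), V = (1, 0), T = (0, 1).
1. A lies on line PT with PA:AT = 2:3 ⇒ A = (0, 2/5)
2. J lies on line VP with VJ:JP = 1:(-5) ⇒ J = (5/4, 0)
2·[AVP] = -2/5, 2·[AJT] = 3/4
[AVP]:[AJT] = -2/5:3/4 = -8/15

[AVP]:[AJT] = -8/15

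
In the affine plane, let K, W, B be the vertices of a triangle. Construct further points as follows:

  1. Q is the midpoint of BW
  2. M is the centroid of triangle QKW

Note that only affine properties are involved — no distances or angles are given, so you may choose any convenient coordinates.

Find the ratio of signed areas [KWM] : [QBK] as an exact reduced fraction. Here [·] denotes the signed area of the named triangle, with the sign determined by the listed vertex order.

Set K = (0, 0), W = (1, 0), B = (0, 1); any affine frame gives the same invariant.
1. Q is the midpoint of BW ⇒ Q = (1/2, 1/2)
2. M is the centroid of triangle QKW ⇒ M = (1/2, 1/6)
2·[KWM] = 1/6, 2·[QBK] = 1/2
[KWM]:[QBK] = 1/6:1/2 = 1/3

[KWM]:[QBK] = 1/3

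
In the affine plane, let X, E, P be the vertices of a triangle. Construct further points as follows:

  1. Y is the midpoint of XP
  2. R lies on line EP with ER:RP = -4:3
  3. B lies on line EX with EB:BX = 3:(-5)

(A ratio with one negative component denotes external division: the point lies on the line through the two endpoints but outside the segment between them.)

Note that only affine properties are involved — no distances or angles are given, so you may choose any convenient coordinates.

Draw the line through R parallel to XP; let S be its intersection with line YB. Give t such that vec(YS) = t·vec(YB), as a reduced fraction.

Work in coordinates with X = (0, 0), E = (1, 0), P = (0, 1).
1. Y is the midpoint of XP ⇒ Y = (0, 1/2)
2. R lies on line EP with ER:RP = -4:3 ⇒ R = (-3, 4)
3. B lies on line EX with EB:BX = 3:(-5) ⇒ B = (5/2, 0)
through R parallel to XP: direction (0, 1); meets YB at S = (-3, 11/10)
S = Y + t·(B−Y) with t = -6/5

t = -6/5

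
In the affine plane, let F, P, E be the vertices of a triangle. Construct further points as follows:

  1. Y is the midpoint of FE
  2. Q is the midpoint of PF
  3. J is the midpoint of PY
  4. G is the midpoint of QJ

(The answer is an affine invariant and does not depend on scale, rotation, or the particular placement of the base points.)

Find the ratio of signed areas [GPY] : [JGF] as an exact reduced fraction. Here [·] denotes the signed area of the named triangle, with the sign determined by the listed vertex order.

[GPY]:[JGF] = -2

Choose coordinates F = (0, 0), P = (1, 0), E = (0, 1).
1. Y is the midpoint of FE ⇒ Y = (0, 1/2)
2. Q is the midpoint of PF ⇒ Q = (1/2, 0)
3. J is the midpoint of PY ⇒ J = (1/2, 1/4)
4. G is the midpoint of QJ ⇒ G = (1/2, 1/8)
2·[GPY] = 1/8, 2·[JGF] = -1/16
[GPY]:[JGF] = 1/8:-1/16 = -2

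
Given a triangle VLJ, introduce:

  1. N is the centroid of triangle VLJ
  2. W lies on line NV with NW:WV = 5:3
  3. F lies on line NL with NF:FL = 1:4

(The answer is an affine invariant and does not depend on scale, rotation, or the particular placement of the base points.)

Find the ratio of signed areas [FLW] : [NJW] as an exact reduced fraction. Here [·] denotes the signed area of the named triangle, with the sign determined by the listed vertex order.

[FLW]:[NJW] = -4/5

Work in coordinates with V = (0, 0), L = (1, 0), J = (0, 1).
1. N is the centroid of triangle VLJ ⇒ N = (1/3, 1/3)
2. W lies on line NV with NW:WV = 5:3 ⇒ W = (1/8, 1/8)
3. F lies on line NL with NF:FL = 1:4 ⇒ F = (7/15, 4/15)
2·[FLW] = -1/6, 2·[NJW] = 5/24
[FLW]:[NJW] = -1/6:5/24 = -4/5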